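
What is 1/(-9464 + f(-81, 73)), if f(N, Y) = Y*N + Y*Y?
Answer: -1/10048 ≈ -9.9522e-5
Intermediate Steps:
f(N, Y) = Y² + N*Y (f(N, Y) = N*Y + Y² = Y² + N*Y)
1/(-9464 + f(-81, 73)) = 1/(-9464 + 73*(-81 + 73)) = 1/(-9464 + 73*(-8)) = 1/(-9464 - 584) = 1/(-10048) = -1/10048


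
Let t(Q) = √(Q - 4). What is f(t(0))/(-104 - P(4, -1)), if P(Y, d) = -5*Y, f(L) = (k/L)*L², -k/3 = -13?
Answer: -13*I/14 ≈ -0.92857*I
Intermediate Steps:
k = 39 (k = -3*(-13) = 39)
t(Q) = √(-4 + Q)
f(L) = 39*L (f(L) = (39/L)*L² = 39*L)
f(t(0))/(-104 - P(4, -1)) = (39*√(-4 + 0))/(-104 - (-5)*4) = (39*√(-4))/(-104 - 1*(-20)) = (39*(2*I))/(-104 + 20) = (78*I)/(-84) = (78*I)*(-1/84) = -13*I/14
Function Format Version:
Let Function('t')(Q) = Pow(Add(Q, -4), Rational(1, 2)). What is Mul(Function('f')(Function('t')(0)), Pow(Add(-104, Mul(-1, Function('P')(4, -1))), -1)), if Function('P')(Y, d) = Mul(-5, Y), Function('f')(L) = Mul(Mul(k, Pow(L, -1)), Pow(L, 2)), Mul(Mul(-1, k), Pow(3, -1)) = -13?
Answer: Mul(Rational(-13, 14), I) ≈ Mul(-0.92857, I)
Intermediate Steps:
k = 39 (k = Mul(-3, -13) = 39)
Function('t')(Q) = Pow(Add(-4, Q), Rational(1, 2))
Function('f')(L) = Mul(39, L) (Function('f')(L) = Mul(Mul(39, Pow(L, -1)), Pow(L, 2)) = Mul(39, L))
Mul(Function('f')(Function('t')(0)), Pow(Add(-104, Mul(-1, Function('P')(4, -1))), -1)) = Mul(Mul(39, Pow(Add(-4, 0), Rational(1, 2))), Pow(Add(-104, Mul(-1, Mul(-5, 4))), -1)) = Mul(Mul(39, Pow(-4, Rational(1, 2))), Pow(Add(-104, Mul(-1, -20)), -1)) = Mul(Mul(39, Mul(2, I)), Pow(Add(-104, 20), -1)) = Mul(Mul(78, I), Pow(-84, -1)) = Mul(Mul(78, I), Rational(-1, 84)) = Mul(Rational(-13, 14), I)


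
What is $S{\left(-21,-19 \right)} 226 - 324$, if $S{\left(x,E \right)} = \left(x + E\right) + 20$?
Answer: $-4844$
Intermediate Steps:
$S{\left(x,E \right)} = 20 + E + x$ ($S{\left(x,E \right)} = \left(E + x\right) + 20 = 20 + E + x$)
$S{\left(-21,-19 \right)} 226 - 324 = \left(20 - 19 - 21\right) 226 - 324 = \left(-20\right) 226 - 324 = -4520 - 324 = -4844$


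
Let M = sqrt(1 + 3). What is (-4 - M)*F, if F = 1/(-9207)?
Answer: 2/3069 ≈ 0.00065168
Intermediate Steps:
M = 2 (M = sqrt(4) = 2)
F = -1/9207 ≈ -0.00010861
(-4 - M)*F = (-4 - 1*2)*(-1/9207) = (-4 - 2)*(-1/9207) = -6*(-1/9207) = 2/3069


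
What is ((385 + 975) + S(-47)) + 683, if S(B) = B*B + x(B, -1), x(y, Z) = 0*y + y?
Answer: 4205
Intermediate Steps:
x(y, Z) = y (x(y, Z) = 0 + y = y)
S(B) = B + B² (S(B) = B*B + B = B² + B = B + B²)
((385 + 975) + S(-47)) + 683 = ((385 + 975) - 47*(1 - 47)) + 683 = (1360 - 47*(-46)) + 683 = (1360 + 2162) + 683 = 3522 + 683 = 4205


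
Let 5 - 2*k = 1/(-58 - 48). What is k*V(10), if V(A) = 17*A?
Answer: 45135/106 ≈ 425.80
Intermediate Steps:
k = 531/212 (k = 5/2 - 1/(2*(-58 - 48)) = 5/2 - ½/(-106) = 5/2 - ½*(-1/106) = 5/2 + 1/212 = 531/212 ≈ 2.5047)
k*V(10) = 531*(17*10)/212 = (531/212)*170 = 45135/106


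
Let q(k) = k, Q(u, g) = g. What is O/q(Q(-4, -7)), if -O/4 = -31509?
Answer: -126036/7 ≈ -18005.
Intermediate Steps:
O = 126036 (O = -4*(-31509) = 126036)
O/q(Q(-4, -7)) = 126036/(-7) = 126036*(-⅐) = -126036/7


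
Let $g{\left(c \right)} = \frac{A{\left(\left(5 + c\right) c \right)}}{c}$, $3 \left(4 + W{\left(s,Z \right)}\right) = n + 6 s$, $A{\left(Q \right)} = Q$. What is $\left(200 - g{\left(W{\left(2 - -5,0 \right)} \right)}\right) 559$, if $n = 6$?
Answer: $102297$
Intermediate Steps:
$W{\left(s,Z \right)} = -2 + 2 s$ ($W{\left(s,Z \right)} = -4 + \frac{6 + 6 s}{3} = -4 + \left(2 + 2 s\right) = -2 + 2 s$)
$g{\left(c \right)} = 5 + c$ ($g{\left(c \right)} = \frac{\left(5 + c\right) c}{c} = \frac{c \left(5 + c\right)}{c} = 5 + c$)
$\left(200 - g{\left(W{\left(2 - -5,0 \right)} \right)}\right) 559 = \left(200 - \left(5 - \left(2 - 2 \left(2 - -5\right)\right)\right)\right) 559 = \left(200 - \left(5 - \left(2 - 2 \left(2 + 5\right)\right)\right)\right) 559 = \left(200 - \left(5 + \left(-2 + 2 \cdot 7\right)\right)\right) 559 = \left(200 - \left(5 + \left(-2 + 14\right)\right)\right) 559 = \left(200 - \left(5 + 12\right)\right) 559 = \left(200 - 17\right) 559 = 183 \cdot 559 = 102297$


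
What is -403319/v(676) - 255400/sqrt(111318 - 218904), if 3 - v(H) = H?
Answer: 403319/673 + 127700*I*sqrt(11954)/17931 ≈ 599.29 + 778.65*I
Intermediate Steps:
v(H) = 3 - H
-403319/v(676) - 255400/sqrt(111318 - 218904) = -403319/(3 - 1*676) - 255400/sqrt(111318 - 218904) = -403319/(3 - 676) - 255400*(-I*sqrt(11954)/35862) = -403319/(-673) - 255400*(-I*sqrt(11954)/35862) = -403319*(-1/673) - (-127700)*I*sqrt(11954)/17931 = 403319/673 + 127700*I*sqrt(11954)/17931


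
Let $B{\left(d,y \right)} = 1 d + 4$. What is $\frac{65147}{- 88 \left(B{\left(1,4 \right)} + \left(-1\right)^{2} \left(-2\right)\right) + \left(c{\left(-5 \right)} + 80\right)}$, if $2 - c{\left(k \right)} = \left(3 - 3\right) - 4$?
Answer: $- \frac{65147}{178} \approx -365.99$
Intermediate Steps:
$B{\left(d,y \right)} = 4 + d$ ($B{\left(d,y \right)} = d + 4 = 4 + d$)
$c{\left(k \right)} = 6$ ($c{\left(k \right)} = 2 - \left(\left(3 - 3\right) - 4\right) = 2 - \left(0 - 4\right) = 2 - -4 = 2 + 4 = 6$)
$\frac{65147}{- 88 \left(B{\left(1,4 \right)} + \left(-1\right)^{2} \left(-2\right)\right) + \left(c{\left(-5 \right)} + 80\right)} = \frac{65147}{- 88 \left(\left(4 + 1\right) + \left(-1\right)^{2} \left(-2\right)\right) + \left(6 + 80\right)} = \frac{65147}{- 88 \left(5 + 1 \left(-2\right)\right) + 86} = \frac{65147}{- 88 \left(5 - 2\right) + 86} = \frac{65147}{\left(-88\right) 3 + 86} = \frac{65147}{-264 + 86} = \frac{65147}{-178} = 65147 \left(- \frac{1}{178}\right) = - \frac{65147}{178}$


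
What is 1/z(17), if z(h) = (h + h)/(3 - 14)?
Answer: -11/34 ≈ -0.32353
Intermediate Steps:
z(h) = -2*h/11 (z(h) = (2*h)/(-11) = (2*h)*(-1/11) = -2*h/11)
1/z(17) = 1/(-2/11*17) = 1/(-34/11) = -11/34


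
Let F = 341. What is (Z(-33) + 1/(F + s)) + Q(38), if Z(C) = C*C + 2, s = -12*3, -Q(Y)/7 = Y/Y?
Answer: 330621/305 ≈ 1084.0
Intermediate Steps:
Q(Y) = -7 (Q(Y) = -7*Y/Y = -7*1 = -7)
s = -36
Z(C) = 2 + C² (Z(C) = C² + 2 = 2 + C²)
(Z(-33) + 1/(F + s)) + Q(38) = ((2 + (-33)²) + 1/(341 - 36)) - 7 = ((2 + 1089) + 1/305) - 7 = (1091 + 1/305) - 7 = 332756/305 - 7 = 330621/305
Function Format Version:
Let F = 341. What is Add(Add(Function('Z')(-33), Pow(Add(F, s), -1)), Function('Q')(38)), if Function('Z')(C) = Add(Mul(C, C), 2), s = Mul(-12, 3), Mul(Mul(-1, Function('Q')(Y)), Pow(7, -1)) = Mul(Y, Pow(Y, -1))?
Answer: Rational(330621, 305) ≈ 1084.0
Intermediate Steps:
Function('Q')(Y) = -7 (Function('Q')(Y) = Mul(-7, Mul(Y, Pow(Y, -1))) = Mul(-7, 1) = -7)
s = -36
Function('Z')(C) = Add(2, Pow(C, 2)) (Function('Z')(C) = Add(Pow(C, 2), 2) = Add(2, Pow(C, 2)))
Add(Add(Function('Z')(-33), Pow(Add(F, s), -1)), Function('Q')(38)) = Add(Add(Add(2, Pow(-33, 2)), Pow(Add(341, -36), -1)), -7) = Add(Add(Add(2, 1089), Pow(305, -1)), -7) = Add(Add(1091, Rational(1, 305)), -7) = Add(Rational(332756, 305), -7) = Rational(330621, 305)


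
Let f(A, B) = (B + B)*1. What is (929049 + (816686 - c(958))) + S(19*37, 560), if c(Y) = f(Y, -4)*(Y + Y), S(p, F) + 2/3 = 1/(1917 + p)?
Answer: 13841949943/7860 ≈ 1.7611e+6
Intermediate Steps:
S(p, F) = -2/3 + 1/(1917 + p)
f(A, B) = 2*B (f(A, B) = (2*B)*1 = 2*B)
c(Y) = -16*Y (c(Y) = (2*(-4))*(Y + Y) = -16*Y)
(929049 + (816686 - c(958))) + S(19*37, 560) = (929049 + (816686 - (-16)*958)) + (-3831 - 38*37)/(3*(1917 + 19*37)) = (929049 + (816686 - 1*(-15328))) + (-3831 - 2*703)/(3*(1917 + 703)) = (929049 + (816686 + 15328)) + (1/3)*(-3831 - 1406)/2620 = (929049 + 832014) + (1/3)*(1/2620)*(-5237) = 1761063 - 5237/7860 = 13841949943/7860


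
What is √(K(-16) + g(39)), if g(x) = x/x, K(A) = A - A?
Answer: 1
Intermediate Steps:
K(A) = 0
g(x) = 1
√(K(-16) + g(39)) = √(0 + 1) = √1 = 1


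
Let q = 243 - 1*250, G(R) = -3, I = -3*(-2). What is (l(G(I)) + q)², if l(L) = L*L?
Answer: 4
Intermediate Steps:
I = 6
l(L) = L²
q = -7 (q = 243 - 250 = -7)
(l(G(I)) + q)² = ((-3)² - 7)² = (9 - 7)² = 2² = 4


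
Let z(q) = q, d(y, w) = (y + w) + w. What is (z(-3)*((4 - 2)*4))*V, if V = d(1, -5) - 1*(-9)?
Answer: 0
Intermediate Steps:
d(y, w) = y + 2*w (d(y, w) = (w + y) + w = y + 2*w)
V = 0 (V = (1 + 2*(-5)) - 1*(-9) = (1 - 10) + 9 = -9 + 9 = 0)
(z(-3)*((4 - 2)*4))*V = -3*(4 - 2)*4*0 = -6*4*0 = -3*8*0 = -24*0 = 0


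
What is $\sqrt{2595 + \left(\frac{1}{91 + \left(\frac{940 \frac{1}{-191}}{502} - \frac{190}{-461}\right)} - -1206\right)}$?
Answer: $\frac{2 \sqrt{3877660843158979015933}}{2020065011} \approx 61.652$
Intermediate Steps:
$\sqrt{2595 + \left(\frac{1}{91 + \left(\frac{940 \frac{1}{-191}}{502} - \frac{190}{-461}\right)} - -1206\right)} = \sqrt{2595 + \left(\frac{1}{91 + \left(940 \left(- \frac{1}{191}\right) \frac{1}{502} - - \frac{190}{461}\right)} + 1206\right)} = \sqrt{2595 + \left(\frac{1}{91 + \left(\left(- \frac{940}{191}\right) \frac{1}{502} + \frac{190}{461}\right)} + 1206\right)} = \sqrt{2595 + \left(\frac{1}{91 + \left(- \frac{470}{47941} + \frac{190}{461}\right)} + 1206\right)} = \sqrt{2595 + \left(\frac{1}{91 + \frac{8892120}{22100801}} + 1206\right)} = \sqrt{2595 + \left(\frac{1}{\frac{2020065011}{22100801}} + 1206\right)} = \sqrt{2595 + \left(\frac{22100801}{2020065011} + 1206\right)} = \sqrt{2595 + \frac{2436220504067}{2020065011}} = \sqrt{\frac{7678289207612}{2020065011}} = \frac{2 \sqrt{3877660843158979015933}}{2020065011}$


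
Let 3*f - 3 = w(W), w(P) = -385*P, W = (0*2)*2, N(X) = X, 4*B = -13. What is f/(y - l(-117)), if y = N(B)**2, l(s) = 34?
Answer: -16/375 ≈ -0.042667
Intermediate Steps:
B = -13/4 (B = (1/4)*(-13) = -13/4 ≈ -3.2500)
W = 0 (W = 0*2 = 0)
y = 169/16 (y = (-13/4)**2 = 169/16 ≈ 10.563)
f = 1 (f = 1 + (-385*0)/3 = 1 + (1/3)*0 = 1 + 0 = 1)
f/(y - l(-117)) = 1/(169/16 - 1*34) = 1/(169/16 - 34) = 1/(-375/16) = 1*(-16/375) = -16/375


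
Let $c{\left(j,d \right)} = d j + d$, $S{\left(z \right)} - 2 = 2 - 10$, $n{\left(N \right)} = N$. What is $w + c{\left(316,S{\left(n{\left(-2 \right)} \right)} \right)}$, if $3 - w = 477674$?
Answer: $-479573$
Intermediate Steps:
$w = -477671$ ($w = 3 - 477674 = -477671$)
$S{\left(z \right)} = -6$ ($S{\left(z \right)} = 2 + \left(2 - 10\right) = 2 - 8 = -6$)
$c{\left(j,d \right)} = d + d j$
$w + c{\left(316,S{\left(n{\left(-2 \right)} \right)} \right)} = -477671 - 6 \left(1 + 316\right) = -477671 - 1902 = -479573$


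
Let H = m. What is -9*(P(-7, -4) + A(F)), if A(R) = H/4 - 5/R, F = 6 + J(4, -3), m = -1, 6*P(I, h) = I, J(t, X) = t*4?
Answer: 651/44 ≈ 14.795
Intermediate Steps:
J(t, X) = 4*t
P(I, h) = I/6
F = 22 (F = 6 + 4*4 = 6 + 16 = 22)
H = -1
A(R) = -1/4 - 5/R
-9*(P(-7, -4) + A(F)) = -9*((1/6)*(-7) + (1/4)*(-20 - 1*22)/22) = -9*(-7/6 + (1/4)*(1/22)*(-20 - 22)) = -9*(-7/6 + (1/4)*(1/22)*(-42)) = -9*(-7/6 - 21/44) = -9*(-217/132) = 651/44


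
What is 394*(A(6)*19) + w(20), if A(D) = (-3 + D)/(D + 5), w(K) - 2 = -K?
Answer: 22260/11 ≈ 2023.6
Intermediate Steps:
w(K) = 2 - K
A(D) = (-3 + D)/(5 + D)
394*(A(6)*19) + w(20) = 394*(((-3 + 6)/(5 + 6))*19) + (2 - 1*20) = 394*((3/11)*19) + (2 - 20) = 394*(((1/11)*3)*19) - 18 = 394*((3/11)*19) - 18 = 394*(57/11) - 18 = 22458/11 - 18 = 22260/11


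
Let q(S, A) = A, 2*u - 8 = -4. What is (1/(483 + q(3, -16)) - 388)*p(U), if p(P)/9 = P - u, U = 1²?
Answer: 1630755/467 ≈ 3492.0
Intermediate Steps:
u = 2 (u = 4 + (½)*(-4) = 4 - 2 = 2)
U = 1
p(P) = -18 + 9*P (p(P) = 9*(P - 1*2) = 9*(P - 2) = 9*(-2 + P) = -18 + 9*P)
(1/(483 + q(3, -16)) - 388)*p(U) = (1/(483 - 16) - 388)*(-18 + 9*1) = (1/467 - 388)*(-18 + 9) = (1/467 - 388)*(-9) = -181195/467*(-9) = 1630755/467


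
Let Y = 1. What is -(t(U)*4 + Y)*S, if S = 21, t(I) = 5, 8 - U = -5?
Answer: -441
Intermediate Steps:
U = 13 (U = 8 - 1*(-5) = 8 + 5 = 13)
-(t(U)*4 + Y)*S = -(5*4 + 1)*21 = -(20 + 1)*21 = -21*21 = -1*441 = -441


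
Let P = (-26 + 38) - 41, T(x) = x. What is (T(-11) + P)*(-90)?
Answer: 3600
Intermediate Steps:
P = -29 (P = 12 - 41 = -29)
(T(-11) + P)*(-90) = (-11 - 29)*(-90) = -40*(-90) = 3600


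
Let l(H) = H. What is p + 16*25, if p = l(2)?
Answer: 402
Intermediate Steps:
p = 2
p + 16*25 = 2 + 16*25 = 2 + 400 = 402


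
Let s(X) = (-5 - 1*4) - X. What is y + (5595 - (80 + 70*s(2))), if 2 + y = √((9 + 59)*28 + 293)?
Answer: 6283 + 13*√13 ≈ 6329.9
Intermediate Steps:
s(X) = -9 - X (s(X) = (-5 - 4) - X = -9 - X)
y = -2 + 13*√13 (y = -2 + √((9 + 59)*28 + 293) = -2 + √(68*28 + 293) = -2 + √(1904 + 293) = -2 + √2197 = -2 + 13*√13 ≈ 44.872)
y + (5595 - (80 + 70*s(2))) = (-2 + 13*√13) + (5595 - (80 + 70*(-9 - 1*2))) = (-2 + 13*√13) + (5595 - (80 + 70*(-9 - 2))) = (-2 + 13*√13) + (5595 - (80 + 70*(-11))) = (-2 + 13*√13) + (5595 - (80 - 770)) = (-2 + 13*√13) + (5595 - 1*(-690)) = (-2 + 13*√13) + (5595 + 690) = (-2 + 13*√13) + 6285 = 6283 + 13*√13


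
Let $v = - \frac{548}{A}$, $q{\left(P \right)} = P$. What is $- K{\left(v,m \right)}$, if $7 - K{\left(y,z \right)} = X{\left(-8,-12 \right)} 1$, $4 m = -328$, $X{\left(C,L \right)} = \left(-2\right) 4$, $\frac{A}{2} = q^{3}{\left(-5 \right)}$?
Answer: $-15$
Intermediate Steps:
$A = -250$ ($A = 2 \left(-5\right)^{3} = 2 \left(-125\right) = -250$)
$X{\left(C,L \right)} = -8$
$m = -82$ ($m = \frac{1}{4} \left(-328\right) = -82$)
$v = \frac{274}{125}$ ($v = - \frac{548}{-250} = \left(-548\right) \left(- \frac{1}{250}\right) = \frac{274}{125} \approx 2.192$)
$K{\left(y,z \right)} = 15$ ($K{\left(y,z \right)} = 7 - \left(-8\right) 1 = 7 - -8 = 7 + 8 = 15$)
$- K{\left(v,m \right)} = \left(-1\right) 15 = -15$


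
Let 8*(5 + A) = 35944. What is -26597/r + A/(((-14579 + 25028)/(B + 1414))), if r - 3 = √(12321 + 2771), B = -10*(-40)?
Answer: 41209312805/52534089 - 372358*√77/15083 ≈ 567.80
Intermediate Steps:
A = 4488 (A = -5 + (⅛)*35944 = -5 + 4493 = 4488)
B = 400
r = 3 + 14*√77 (r = 3 + √(12321 + 2771) = 3 + √15092 = 3 + 14*√77 ≈ 125.85)
-26597/r + A/(((-14579 + 25028)/(B + 1414))) = -26597/(3 + 14*√77) + 4488/(((-14579 + 25028)/(400 + 1414))) = -26597/(3 + 14*√77) + 4488/((10449/1814)) = -26597/(3 + 14*√77) + 4488/((10449*(1/1814))) = -26597/(3 + 14*√77) + 4488/(10449/1814) = -26597/(3 + 14*√77) + 4488*(1814/10449) = -26597/(3 + 14*√77) + 2713744/3483 = 2713744/3483 - 26597/(3 + 14*√77)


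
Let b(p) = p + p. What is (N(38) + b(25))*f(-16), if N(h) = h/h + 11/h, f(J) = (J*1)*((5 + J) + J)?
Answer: 420984/19 ≈ 22157.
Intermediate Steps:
b(p) = 2*p
f(J) = J*(5 + 2*J)
N(h) = 1 + 11/h
(N(38) + b(25))*f(-16) = ((11 + 38)/38 + 2*25)*(-16*(5 + 2*(-16))) = ((1/38)*49 + 50)*(-16*(5 - 32)) = (49/38 + 50)*(-16*(-27)) = (1949/38)*432 = 420984/19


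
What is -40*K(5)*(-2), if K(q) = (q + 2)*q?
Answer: 2800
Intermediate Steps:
K(q) = q*(2 + q) (K(q) = (2 + q)*q = q*(2 + q))
-40*K(5)*(-2) = -200*(2 + 5)*(-2) = -200*7*(-2) = -40*35*(-2) = -1400*(-2) = 2800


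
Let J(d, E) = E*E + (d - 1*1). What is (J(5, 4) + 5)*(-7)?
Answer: -175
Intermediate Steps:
J(d, E) = -1 + d + E² (J(d, E) = E² + (d - 1) = E² + (-1 + d) = -1 + d + E²)
(J(5, 4) + 5)*(-7) = ((-1 + 5 + 4²) + 5)*(-7) = ((-1 + 5 + 16) + 5)*(-7) = (20 + 5)*(-7) = 25*(-7) = -175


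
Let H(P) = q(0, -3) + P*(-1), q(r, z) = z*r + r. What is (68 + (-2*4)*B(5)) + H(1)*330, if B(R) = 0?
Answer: -262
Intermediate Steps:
q(r, z) = r + r*z (q(r, z) = r*z + r = r + r*z)
H(P) = -P (H(P) = 0*(1 - 3) + P*(-1) = 0*(-2) - P = 0 - P = -P)
(68 + (-2*4)*B(5)) + H(1)*330 = (68 - 2*4*0) - 1*1*330 = (68 - 8*0) - 1*330 = (68 + 0) - 330 = 68 - 330 = -262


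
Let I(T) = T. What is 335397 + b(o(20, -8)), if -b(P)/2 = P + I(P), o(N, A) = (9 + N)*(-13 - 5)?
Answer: 337485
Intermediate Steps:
o(N, A) = -162 - 18*N (o(N, A) = (9 + N)*(-18) = -162 - 18*N)
b(P) = -4*P (b(P) = -2*(P + P) = -4*P)
335397 + b(o(20, -8)) = 335397 - 4*(-162 - 18*20) = 335397 - 4*(-162 - 360) = 335397 - 4*(-522) = 335397 + 2088 = 337485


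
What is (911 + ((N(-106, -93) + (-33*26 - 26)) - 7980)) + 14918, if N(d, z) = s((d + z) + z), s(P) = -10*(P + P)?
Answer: 12805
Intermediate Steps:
s(P) = -20*P
N(d, z) = -40*z - 20*d (N(d, z) = -20*((d + z) + z) = -20*(d + 2*z) = -40*z - 20*d)
(911 + ((N(-106, -93) + (-33*26 - 26)) - 7980)) + 14918 = (911 + (((-40*(-93) - 20*(-106)) + (-33*26 - 26)) - 7980)) + 14918 = (911 + (((3720 + 2120) + (-858 - 26)) - 7980)) + 14918 = (911 + ((5840 - 884) - 7980)) + 14918 = (911 + (4956 - 7980)) + 14918 = (911 - 3024) + 14918 = -2113 + 14918 = 12805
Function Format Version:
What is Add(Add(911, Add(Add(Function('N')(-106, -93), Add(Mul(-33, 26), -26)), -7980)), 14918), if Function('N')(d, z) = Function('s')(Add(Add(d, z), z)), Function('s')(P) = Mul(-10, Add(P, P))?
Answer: 12805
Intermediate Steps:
Function('s')(P) = Mul(-20, P) (Function('s')(P) = Mul(-10, Mul(2, P)) = Mul(-20, P))
Function('N')(d, z) = Add(Mul(-40, z), Mul(-20, d)) (Function('N')(d, z) = Mul(-20, Add(Add(d, z), z)) = Mul(-20, Add(d, Mul(2, z))) = Add(Mul(-40, z), Mul(-20, d)))
Add(Add(911, Add(Add(Function('N')(-106, -93), Add(Mul(-33, 26), -26)), -7980)), 14918) = Add(Add(911, Add(Add(Add(Mul(-40, -93), Mul(-20, -106)), Add(Mul(-33, 26), -26)), -7980)), 14918) = Add(Add(911, Add(Add(Add(3720, 2120), Add(-858, -26)), -7980)), 14918) = Add(Add(911, Add(Add(5840, -884), -7980)), 14918) = Add(Add(911, Add(4956, -7980)), 14918) = Add(Add(911, -3024), 14918) = Add(-2113, 14918) = 12805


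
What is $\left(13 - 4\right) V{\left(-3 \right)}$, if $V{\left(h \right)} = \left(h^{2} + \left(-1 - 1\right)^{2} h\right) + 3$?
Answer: $0$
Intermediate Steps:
$V{\left(h \right)} = 3 + h^{2} + 4 h$ ($V{\left(h \right)} = \left(h^{2} + \left(-2\right)^{2} h\right) + 3 = \left(h^{2} + 4 h\right) + 3 = 3 + h^{2} + 4 h$)
$\left(13 - 4\right) V{\left(-3 \right)} = \left(13 - 4\right) \left(3 + \left(-3\right)^{2} + 4 \left(-3\right)\right) = 9 \left(3 + 9 - 12\right) = 9 \cdot 0 = 0$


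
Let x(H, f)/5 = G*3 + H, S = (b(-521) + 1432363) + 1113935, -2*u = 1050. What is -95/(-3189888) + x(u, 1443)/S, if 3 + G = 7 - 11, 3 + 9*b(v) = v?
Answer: -38099256575/36549988705152 ≈ -0.0010424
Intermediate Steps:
u = -525 (u = -½*1050 = -525)
b(v) = -⅓ + v/9
G = -7 (G = -3 + (7 - 11) = -3 - 4 = -7)
S = 22916158/9 (S = ((-⅓ + (⅑)*(-521)) + 1432363) + 1113935 = ((-⅓ - 521/9) + 1432363) + 1113935 = (-524/9 + 1432363) + 1113935 = 12890743/9 + 1113935 = 22916158/9 ≈ 2.5462e+6)
x(H, f) = -105 + 5*H (x(H, f) = 5*(-7*3 + H) = 5*(-21 + H) = -105 + 5*H)
-95/(-3189888) + x(u, 1443)/S = -95/(-3189888) + (-105 + 5*(-525))/(22916158/9) = -95*(-1/3189888) + (-105 - 2625)*(9/22916158) = 95/3189888 - 2730*9/22916158 = 95/3189888 - 12285/11458079 = -38099256575/36549988705152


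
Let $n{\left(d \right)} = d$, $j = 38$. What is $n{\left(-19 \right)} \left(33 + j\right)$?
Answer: $-1349$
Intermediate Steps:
$n{\left(-19 \right)} \left(33 + j\right) = - 19 \left(33 + 38\right) = \left(-19\right) 71 = -1349$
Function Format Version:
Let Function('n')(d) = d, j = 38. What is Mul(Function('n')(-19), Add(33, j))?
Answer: -1349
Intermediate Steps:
Mul(Function('n')(-19), Add(33, j)) = Mul(-19, Add(33, 38)) = Mul(-19, 71) = -1349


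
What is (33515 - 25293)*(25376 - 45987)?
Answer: -169463642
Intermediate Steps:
(33515 - 25293)*(25376 - 45987) = 8222*(-20611) = -169463642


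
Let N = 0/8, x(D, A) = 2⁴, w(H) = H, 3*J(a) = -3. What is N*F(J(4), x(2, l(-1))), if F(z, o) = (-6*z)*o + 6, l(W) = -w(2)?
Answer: 0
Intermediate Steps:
J(a) = -1 (J(a) = (⅓)*(-3) = -1)
l(W) = -2 (l(W) = -1*2 = -2)
x(D, A) = 16
N = 0 (N = 0*(⅛) = 0)
F(z, o) = 6 - 6*o*z (F(z, o) = -6*o*z + 6 = 6 - 6*o*z)
N*F(J(4), x(2, l(-1))) = 0*(6 - 6*16*(-1)) = 0*(6 + 96) = 0*102 = 0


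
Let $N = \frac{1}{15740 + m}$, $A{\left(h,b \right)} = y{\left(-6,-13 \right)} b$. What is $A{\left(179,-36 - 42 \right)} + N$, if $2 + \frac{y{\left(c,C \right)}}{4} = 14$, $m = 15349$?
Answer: $- \frac{116397215}{31089} \approx -3744.0$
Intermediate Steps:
$y{\left(c,C \right)} = 48$ ($y{\left(c,C \right)} = -8 + 4 \cdot 14 = -8 + 56 = 48$)
$A{\left(h,b \right)} = 48 b$
$N = \frac{1}{31089}$ ($N = \frac{1}{15740 + 15349} = \frac{1}{31089} \approx 3.2166 \cdot 10^{-5}$)
$A{\left(179,-36 - 42 \right)} + N = 48 \left(-36 - 42\right) + \frac{1}{31089} = 48 \left(-78\right) + \frac{1}{31089} = -3744 + \frac{1}{31089} = - \frac{116397215}{31089}$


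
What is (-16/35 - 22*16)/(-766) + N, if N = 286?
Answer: 3839998/13405 ≈ 286.46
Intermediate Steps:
(-16/35 - 22*16)/(-766) + N = (-16/35 - 22*16)/(-766) + 286 = (-16*1/35 - 352)*(-1/766) + 286 = (-16/35 - 352)*(-1/766) + 286 = -12336/35*(-1/766) + 286 = 6168/13405 + 286 = 3839998/13405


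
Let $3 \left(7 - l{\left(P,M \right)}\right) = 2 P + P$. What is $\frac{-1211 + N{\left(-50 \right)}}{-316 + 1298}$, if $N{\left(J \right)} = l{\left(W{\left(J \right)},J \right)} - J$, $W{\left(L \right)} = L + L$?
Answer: $- \frac{527}{491} \approx -1.0733$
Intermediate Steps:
$W{\left(L \right)} = 2 L$
$l{\left(P,M \right)} = 7 - P$ ($l{\left(P,M \right)} = 7 - \frac{2 P + P}{3} = 7 - \frac{3 P}{3} = 7 - P$)
$N{\left(J \right)} = 7 - 3 J$ ($N{\left(J \right)} = \left(7 - 2 J\right) - J = 7 - 3 J$)
$\frac{-1211 + N{\left(-50 \right)}}{-316 + 1298} = \frac{-1211 + \left(7 - -150\right)}{-316 + 1298} = \frac{-1211 + \left(7 + 150\right)}{982} = \left(-1211 + 157\right) \frac{1}{982} = \left(-1054\right) \frac{1}{982} = - \frac{527}{491}$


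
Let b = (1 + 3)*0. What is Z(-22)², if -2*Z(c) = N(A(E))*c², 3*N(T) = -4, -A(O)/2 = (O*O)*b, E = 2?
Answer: 937024/9 ≈ 1.0411e+5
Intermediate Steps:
b = 0 (b = 4*0 = 0)
A(O) = 0 (A(O) = -2*O*O*0 = -2*O²*0 = -2*0 = 0)
N(T) = -4/3 (N(T) = (⅓)*(-4) = -4/3)
Z(c) = 2*c²/3 (Z(c) = -(-2)*c²/3 = 2*c²/3)
Z(-22)² = ((⅔)*(-22)²)² = ((⅔)*484)² = (968/3)² = 937024/9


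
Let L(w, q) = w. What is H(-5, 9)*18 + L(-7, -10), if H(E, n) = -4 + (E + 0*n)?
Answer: -169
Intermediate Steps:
H(E, n) = -4 + E (H(E, n) = -4 + (E + 0) = -4 + E)
H(-5, 9)*18 + L(-7, -10) = (-4 - 5)*18 - 7 = -9*18 - 7 = -162 - 7 = -169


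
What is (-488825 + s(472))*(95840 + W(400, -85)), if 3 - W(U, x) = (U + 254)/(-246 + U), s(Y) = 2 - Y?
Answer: -3610793553280/77 ≈ -4.6893e+10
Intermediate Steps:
W(U, x) = 3 - (254 + U)/(-246 + U) (W(U, x) = 3 - (U + 254)/(-246 + U) = 3 - (254 + U)/(-246 + U))
(-488825 + s(472))*(95840 + W(400, -85)) = (-488825 + (2 - 1*472))*(95840 + 2*(-496 + 400)/(-246 + 400)) = (-488825 + (2 - 472))*(95840 + 2*(-96)/154) = (-488825 - 470)*(95840 + 2*(1/154)*(-96)) = -489295*(95840 - 96/77) = -489295*7379584/77 = -3610793553280/77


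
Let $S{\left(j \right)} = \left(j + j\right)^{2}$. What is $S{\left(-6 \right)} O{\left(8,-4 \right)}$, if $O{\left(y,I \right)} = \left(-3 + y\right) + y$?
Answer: $1872$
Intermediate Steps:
$O{\left(y,I \right)} = -3 + 2 y$
$S{\left(j \right)} = 4 j^{2}$ ($S{\left(j \right)} = \left(2 j\right)^{2} = 4 j^{2}$)
$S{\left(-6 \right)} O{\left(8,-4 \right)} = 4 \left(-6\right)^{2} \left(-3 + 2 \cdot 8\right) = 4 \cdot 36 \left(-3 + 16\right) = 144 \cdot 13 = 1872$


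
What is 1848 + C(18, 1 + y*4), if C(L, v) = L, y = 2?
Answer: 1866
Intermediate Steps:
1848 + C(18, 1 + y*4) = 1848 + 18 = 1866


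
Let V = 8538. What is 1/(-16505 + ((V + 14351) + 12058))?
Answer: 1/18442 ≈ 5.4224e-5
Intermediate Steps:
1/(-16505 + ((V + 14351) + 12058)) = 1/(-16505 + ((8538 + 14351) + 12058)) = 1/(-16505 + (22889 + 12058)) = 1/(-16505 + 34947) = 1/18442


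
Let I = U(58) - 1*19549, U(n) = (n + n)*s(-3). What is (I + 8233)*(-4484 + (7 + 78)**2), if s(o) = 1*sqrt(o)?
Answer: -31017156 + 317956*I*sqrt(3) ≈ -3.1017e+7 + 5.5072e+5*I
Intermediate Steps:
s(o) = sqrt(o)
U(n) = 2*I*n*sqrt(3) (U(n) = (n + n)*sqrt(-3) = (2*n)*(I*sqrt(3)) = 2*I*n*sqrt(3))
I = -19549 + 116*I*sqrt(3) (I = 2*I*58*sqrt(3) - 1*19549 = 116*I*sqrt(3) - 19549 = -19549 + 116*I*sqrt(3) ≈ -19549.0 + 200.92*I)
(I + 8233)*(-4484 + (7 + 78)**2) = ((-19549 + 116*I*sqrt(3)) + 8233)*(-4484 + (7 + 78)**2) = (-11316 + 116*I*sqrt(3))*(-4484 + 85**2) = (-11316 + 116*I*sqrt(3))*(-4484 + 7225) = (-11316 + 116*I*sqrt(3))*2741 = -31017156 + 317956*I*sqrt(3)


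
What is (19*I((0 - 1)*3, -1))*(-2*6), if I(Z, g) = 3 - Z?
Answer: -1368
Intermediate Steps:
(19*I((0 - 1)*3, -1))*(-2*6) = (19*(3 - (0 - 1)*3))*(-2*6) = (19*(3 - (-1)*3))*(-12) = (19*(3 - 1*(-3)))*(-12) = (19*(3 + 3))*(-12) = (19*6)*(-12) = 114*(-12) = -1368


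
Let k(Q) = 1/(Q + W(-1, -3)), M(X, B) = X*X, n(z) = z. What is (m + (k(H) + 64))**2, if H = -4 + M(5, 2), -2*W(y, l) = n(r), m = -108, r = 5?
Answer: 2643876/1369 ≈ 1931.2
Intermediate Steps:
W(y, l) = -5/2 (W(y, l) = -1/2*5 = -5/2)
M(X, B) = X**2
H = 21 (H = -4 + 5**2 = -4 + 25 = 21)
k(Q) = 1/(-5/2 + Q) (k(Q) = 1/(Q - 5/2) = 1/(-5/2 + Q))
(m + (k(H) + 64))**2 = (-108 + (2/(-5 + 2*21) + 64))**2 = (-108 + (2/(-5 + 42) + 64))**2 = (-108 + (2/37 + 64))**2 = (-108 + 2370/37)**2 = (-1626/37)**2 = 2643876/1369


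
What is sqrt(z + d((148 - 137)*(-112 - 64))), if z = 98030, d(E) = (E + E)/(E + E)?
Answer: sqrt(98031) ≈ 313.10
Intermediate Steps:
d(E) = 1 (d(E) = (2*E)/((2*E)) = (2*E)*(1/(2*E)) = 1)
sqrt(z + d((148 - 137)*(-112 - 64))) = sqrt(98030 + 1) = sqrt(98031)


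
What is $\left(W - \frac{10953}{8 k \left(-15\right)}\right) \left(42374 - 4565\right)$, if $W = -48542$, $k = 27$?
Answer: $- \frac{73407866503}{40} \approx -1.8352 \cdot 10^{9}$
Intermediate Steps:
$\left(W - \frac{10953}{8 k \left(-15\right)}\right) \left(42374 - 4565\right) = \left(-48542 - \frac{10953}{8 \cdot 27 \left(-15\right)}\right) \left(42374 - 4565\right) = \left(-48542 - \frac{10953}{216 \left(-15\right)}\right) 37809 = \left(-48542 - \frac{10953}{-3240}\right) 37809 = \left(-48542 - - \frac{1217}{360}\right) 37809 = \left(-48542 + \frac{1217}{360}\right) 37809 = \left(- \frac{17473903}{360}\right) 37809 = - \frac{73407866503}{40}$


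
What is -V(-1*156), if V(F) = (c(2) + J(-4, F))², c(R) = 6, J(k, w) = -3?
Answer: -9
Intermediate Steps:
V(F) = 9 (V(F) = (6 - 3)² = 3² = 9)
-V(-1*156) = -1*9 = -9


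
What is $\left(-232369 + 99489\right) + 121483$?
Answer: $-11397$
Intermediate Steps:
$\left(-232369 + 99489\right) + 121483 = -132880 + 121483 = -11397$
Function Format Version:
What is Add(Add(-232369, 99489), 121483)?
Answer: -11397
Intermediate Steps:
Add(Add(-232369, 99489), 121483) = Add(-132880, 121483) = -11397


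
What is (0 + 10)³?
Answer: 1000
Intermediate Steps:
(0 + 10)³ = 10³ = 1000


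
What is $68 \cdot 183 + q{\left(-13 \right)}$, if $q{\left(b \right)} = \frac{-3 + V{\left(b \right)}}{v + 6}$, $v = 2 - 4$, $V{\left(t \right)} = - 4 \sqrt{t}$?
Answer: $\frac{49773}{4} - i \sqrt{13} \approx 12443.0 - 3.6056 i$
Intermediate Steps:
$v = -2$ ($v = 2 - 4 = -2$)
$q{\left(b \right)} = - \frac{3}{4} - \sqrt{b}$ ($q{\left(b \right)} = \frac{-3 - 4 \sqrt{b}}{-2 + 6} = \frac{-3 - 4 \sqrt{b}}{4} = \left(-3 - 4 \sqrt{b}\right) \frac{1}{4} = - \frac{3}{4} - \sqrt{b}$)
$68 \cdot 183 + q{\left(-13 \right)} = 68 \cdot 183 - \left(\frac{3}{4} + \sqrt{-13}\right) = 12444 - \left(\frac{3}{4} + i \sqrt{13}\right) = \frac{49773}{4} - i \sqrt{13}$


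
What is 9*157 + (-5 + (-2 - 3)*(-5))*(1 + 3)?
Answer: 1493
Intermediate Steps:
9*157 + (-5 + (-2 - 3)*(-5))*(1 + 3) = 1413 + (-5 - 5*(-5))*4 = 1413 + (-5 + 25)*4 = 1413 + 20*4 = 1413 + 80 = 1493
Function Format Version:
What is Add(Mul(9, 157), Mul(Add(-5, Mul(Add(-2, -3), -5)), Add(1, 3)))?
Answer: 1493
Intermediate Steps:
Add(Mul(9, 157), Mul(Add(-5, Mul(Add(-2, -3), -5)), Add(1, 3))) = Add(1413, Mul(Add(-5, Mul(-5, -5)), 4)) = Add(1413, Mul(Add(-5, 25), 4)) = Add(1413, Mul(20, 4)) = Add(1413, 80) = 1493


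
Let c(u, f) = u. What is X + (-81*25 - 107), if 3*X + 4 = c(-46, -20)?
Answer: -6446/3 ≈ -2148.7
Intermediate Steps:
X = -50/3 (X = -4/3 + (⅓)*(-46) = -4/3 - 46/3 = -50/3 ≈ -16.667)
X + (-81*25 - 107) = -50/3 + (-81*25 - 107) = -50/3 + (-2025 - 107) = -50/3 - 2132 = -6446/3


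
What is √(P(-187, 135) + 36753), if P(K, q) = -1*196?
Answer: √36557 ≈ 191.20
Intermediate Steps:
P(K, q) = -196
√(P(-187, 135) + 36753) = √(-196 + 36753) = √36557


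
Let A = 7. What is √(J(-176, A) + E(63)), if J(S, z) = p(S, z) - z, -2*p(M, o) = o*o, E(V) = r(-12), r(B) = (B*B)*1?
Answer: 15*√2/2 ≈ 10.607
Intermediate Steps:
r(B) = B² (r(B) = B²*1 = B²)
E(V) = 144 (E(V) = (-12)² = 144)
p(M, o) = -o²/2 (p(M, o) = -o*o/2 = -o²/2)
J(S, z) = -z - z²/2 (J(S, z) = -z²/2 - z = -z - z²/2)
√(J(-176, A) + E(63)) = √((½)*7*(-2 - 1*7) + 144) = √((½)*7*(-2 - 7) + 144) = √((½)*7*(-9) + 144) = √(-63/2 + 144) = √(225/2) = 15*√2/2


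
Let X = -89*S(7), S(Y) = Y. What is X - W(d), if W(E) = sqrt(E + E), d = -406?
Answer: -623 - 2*I*sqrt(203) ≈ -623.0 - 28.496*I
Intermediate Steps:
W(E) = sqrt(2)*sqrt(E) (W(E) = sqrt(2*E) = sqrt(2)*sqrt(E))
X = -623 (X = -89*7 = -623)
X - W(d) = -623 - sqrt(2)*sqrt(-406) = -623 - sqrt(2)*I*sqrt(406) = -623 - 2*I*sqrt(203)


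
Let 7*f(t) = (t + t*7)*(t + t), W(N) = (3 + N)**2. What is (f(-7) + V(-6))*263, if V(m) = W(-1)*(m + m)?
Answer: 16832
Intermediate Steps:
f(t) = 16*t**2/7 (f(t) = ((t + t*7)*(t + t))/7 = ((t + 7*t)*(2*t))/7 = ((8*t)*(2*t))/7 = (16*t**2)/7 = 16*t**2/7)
V(m) = 8*m (V(m) = (3 - 1)**2*(m + m) = 2**2*(2*m) = 4*(2*m) = 8*m)
(f(-7) + V(-6))*263 = ((16/7)*(-7)**2 + 8*(-6))*263 = ((16/7)*49 - 48)*263 = (112 - 48)*263 = 64*263 = 16832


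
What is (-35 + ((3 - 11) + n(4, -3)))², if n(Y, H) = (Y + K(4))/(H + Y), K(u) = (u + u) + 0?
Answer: 961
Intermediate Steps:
K(u) = 2*u (K(u) = 2*u + 0 = 2*u)
n(Y, H) = (8 + Y)/(H + Y) (n(Y, H) = (Y + 2*4)/(H + Y) = (Y + 8)/(H + Y) = (8 + Y)/(H + Y))
(-35 + ((3 - 11) + n(4, -3)))² = (-35 + ((3 - 11) + (8 + 4)/(-3 + 4)))² = (-35 + (-8 + 12/1))² = (-35 + (-8 + 1*12))² = (-35 + (-8 + 12))² = (-35 + 4)² = (-31)² = 961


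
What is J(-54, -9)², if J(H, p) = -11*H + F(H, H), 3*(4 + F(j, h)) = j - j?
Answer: 348100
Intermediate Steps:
F(j, h) = -4 (F(j, h) = -4 + (j - j)/3 = -4 + (⅓)*0 = -4 + 0 = -4)
J(H, p) = -4 - 11*H (J(H, p) = -11*H - 4 = -4 - 11*H)
J(-54, -9)² = (-4 - 11*(-54))² = (-4 + 594)² = 590² = 348100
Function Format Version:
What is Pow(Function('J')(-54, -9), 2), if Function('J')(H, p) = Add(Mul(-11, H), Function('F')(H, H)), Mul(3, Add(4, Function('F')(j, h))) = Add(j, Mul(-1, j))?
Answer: 348100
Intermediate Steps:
Function('F')(j, h) = -4 (Function('F')(j, h) = Add(-4, Mul(Rational(1, 3), Add(j, Mul(-1, j)))) = Add(-4, Mul(Rational(1, 3), 0)) = Add(-4, 0) = -4)
Function('J')(H, p) = Add(-4, Mul(-11, H)) (Function('J')(H, p) = Add(Mul(-11, H), -4) = Add(-4, Mul(-11, H)))
Pow(Function('J')(-54, -9), 2) = Pow(Add(-4, Mul(-11, -54)), 2) = Pow(Add(-4, 594), 2) = Pow(590, 2) = 348100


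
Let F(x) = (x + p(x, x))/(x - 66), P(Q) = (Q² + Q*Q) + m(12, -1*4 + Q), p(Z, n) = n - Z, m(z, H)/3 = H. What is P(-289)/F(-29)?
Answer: 15785485/29 ≈ 5.4433e+5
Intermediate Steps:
m(z, H) = 3*H
P(Q) = -12 + 2*Q² + 3*Q (P(Q) = (Q² + Q*Q) + 3*(-1*4 + Q) = (Q² + Q²) + 3*(-4 + Q) = 2*Q² + (-12 + 3*Q) = -12 + 2*Q² + 3*Q)
F(x) = x/(-66 + x) (F(x) = (x + (x - x))/(x - 66) = (x + 0)/(-66 + x) = x/(-66 + x))
P(-289)/F(-29) = (-12 + 2*(-289)² + 3*(-289))/((-29/(-66 - 29))) = (-12 + 2*83521 - 867)/((-29/(-95))) = (-12 + 167042 - 867)/((-29*(-1/95))) = 166163/(29/95) = 166163*(95/29) = 15785485/29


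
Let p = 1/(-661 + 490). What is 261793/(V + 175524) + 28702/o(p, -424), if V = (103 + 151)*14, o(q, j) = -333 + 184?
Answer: -5100947003/26682920 ≈ -191.17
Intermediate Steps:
p = -1/171 (p = 1/(-171) = -1/171 ≈ -0.0058480)
o(q, j) = -149
V = 3556 (V = 254*14 = 3556)
261793/(V + 175524) + 28702/o(p, -424) = 261793/(3556 + 175524) + 28702/(-149) = 261793/179080 + 28702*(-1/149) = 261793*(1/179080) - 28702/149 = 261793/179080 - 28702/149 = -5100947003/26682920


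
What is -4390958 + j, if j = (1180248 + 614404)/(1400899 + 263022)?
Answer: -7306205431666/1663921 ≈ -4.3910e+6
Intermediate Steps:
j = 1794652/1663921 ≈ 1.0786
-4390958 + j = -4390958 + 1794652/1663921 = -7306205431666/1663921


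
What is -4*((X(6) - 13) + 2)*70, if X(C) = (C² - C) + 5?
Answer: -6720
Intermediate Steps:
X(C) = 5 + C² - C
-4*((X(6) - 13) + 2)*70 = -4*(((5 + 6² - 1*6) - 13) + 2)*70 = -4*(((5 + 36 - 6) - 13) + 2)*70 = -4*((35 - 13) + 2)*70 = -4*(22 + 2)*70 = -4*24*70 = -96*70 = -6720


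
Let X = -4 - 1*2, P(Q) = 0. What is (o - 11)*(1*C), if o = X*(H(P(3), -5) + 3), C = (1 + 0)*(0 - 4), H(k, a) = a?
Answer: -4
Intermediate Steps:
C = -4 (C = 1*(-4) = -4)
X = -6 (X = -4 - 2 = -6)
o = 12 (o = -6*(-5 + 3) = -6*(-2) = 12)
(o - 11)*(1*C) = (12 - 11)*(1*(-4)) = 1*(-4) = -4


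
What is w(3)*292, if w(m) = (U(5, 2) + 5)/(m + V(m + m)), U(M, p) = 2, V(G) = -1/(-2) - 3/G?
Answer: 2044/3 ≈ 681.33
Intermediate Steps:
V(G) = ½ - 3/G (V(G) = -1*(-½) - 3/G = ½ - 3/G)
w(m) = 7/(m + (-6 + 2*m)/(4*m)) (w(m) = (2 + 5)/(m + (-6 + (m + m))/(2*(m + m))) = 7/(m + (-6 + 2*m)/(2*((2*m)))) = 7/(m + (1/(2*m))*(-6 + 2*m)/2) = 7/(m + (-6 + 2*m)/(4*m)))
w(3)*292 = (14*3/(-3 + 3 + 2*3²))*292 = (14*3/(-3 + 3 + 2*9))*292 = (14*3/(-3 + 3 + 18))*292 = (14*3/18)*292 = (14*3*(1/18))*292 = (7/3)*292 = 2044/3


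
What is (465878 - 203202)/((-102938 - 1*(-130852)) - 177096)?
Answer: -131338/74591 ≈ -1.7608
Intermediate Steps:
(465878 - 203202)/((-102938 - 1*(-130852)) - 177096) = 262676/((-102938 + 130852) - 177096) = 262676/(27914 - 177096) = 262676/(-149182) = 262676*(-1/149182) = -131338/74591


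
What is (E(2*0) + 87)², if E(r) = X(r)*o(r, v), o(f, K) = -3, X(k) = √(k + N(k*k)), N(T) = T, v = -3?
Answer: 7569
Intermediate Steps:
X(k) = √(k + k²) (X(k) = √(k + k*k) = √(k + k²))
E(r) = -3*√(r*(1 + r)) (E(r) = √(r*(1 + r))*(-3) = -3*√(r*(1 + r)))
(E(2*0) + 87)² = (-3*0*√(1 + 2*0) + 87)² = (-3*√(0*(1 + 0)) + 87)² = (-3*√(0*1) + 87)² = (-3*√0 + 87)² = (-3*0 + 87)² = (0 + 87)² = 87² = 7569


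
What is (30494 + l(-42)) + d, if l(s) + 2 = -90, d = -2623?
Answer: 27779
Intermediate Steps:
l(s) = -92 (l(s) = -2 - 90 = -92)
(30494 + l(-42)) + d = (30494 - 92) - 2623 = 30402 - 2623 = 27779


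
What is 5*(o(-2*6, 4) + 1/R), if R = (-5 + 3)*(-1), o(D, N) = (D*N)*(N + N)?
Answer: -3835/2 ≈ -1917.5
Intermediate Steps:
o(D, N) = 2*D*N² (o(D, N) = (D*N)*(2*N) = 2*D*N²)
R = 2 (R = -2*(-1) = 2)
5*(o(-2*6, 4) + 1/R) = 5*(2*(-2*6)*4² + 1/2) = 5*(2*(-12)*16 + ½) = 5*(-384 + ½) = 5*(-767/2) = -3835/2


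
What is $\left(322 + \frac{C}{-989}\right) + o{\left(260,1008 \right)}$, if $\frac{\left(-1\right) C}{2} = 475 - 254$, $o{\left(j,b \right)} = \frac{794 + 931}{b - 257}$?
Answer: $\frac{241199925}{742739} \approx 324.74$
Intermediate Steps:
$o{\left(j,b \right)} = \frac{1725}{-257 + b}$
$C = -442$ ($C = - 2 \left(475 - 254\right) = \left(-2\right) 221 = -442$)
$\left(322 + \frac{C}{-989}\right) + o{\left(260,1008 \right)} = \left(322 + \frac{1}{-989} \left(-442\right)\right) + \frac{1725}{-257 + 1008} = \left(322 - - \frac{442}{989}\right) + \frac{1725}{751} = \left(322 + \frac{442}{989}\right) + 1725 \cdot \frac{1}{751} = \frac{318900}{989} + \frac{1725}{751} = \frac{241199925}{742739}$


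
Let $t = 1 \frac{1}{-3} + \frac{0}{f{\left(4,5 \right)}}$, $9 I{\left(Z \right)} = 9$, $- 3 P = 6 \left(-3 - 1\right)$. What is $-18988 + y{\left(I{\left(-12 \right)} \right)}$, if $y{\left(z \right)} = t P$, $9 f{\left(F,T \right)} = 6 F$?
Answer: $- \frac{56972}{3} \approx -18991.0$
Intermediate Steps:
$f{\left(F,T \right)} = \frac{2 F}{3}$ ($f{\left(F,T \right)} = \frac{6 F}{9} = \frac{2 F}{3}$)
$P = 8$ ($P = - \frac{6 \left(-3 - 1\right)}{3} = - \frac{6 \left(-4\right)}{3} = \left(- \frac{1}{3}\right) \left(-24\right) = 8$)
$I{\left(Z \right)} = 1$ ($I{\left(Z \right)} = \frac{1}{9} \cdot 9 = 1$)
$t = - \frac{1}{3}$ ($t = 1 \frac{1}{-3} + \frac{0}{\frac{2}{3} \cdot 4} = 1 \left(- \frac{1}{3}\right) + \frac{0}{\frac{8}{3}} = - \frac{1}{3} + 0 \cdot \frac{3}{8} = - \frac{1}{3} + 0 = - \frac{1}{3} \approx -0.33333$)
$y{\left(z \right)} = - \frac{8}{3}$ ($y{\left(z \right)} = \left(- \frac{1}{3}\right) 8 = - \frac{8}{3}$)
$-18988 + y{\left(I{\left(-12 \right)} \right)} = -18988 - \frac{8}{3} = - \frac{56972}{3}$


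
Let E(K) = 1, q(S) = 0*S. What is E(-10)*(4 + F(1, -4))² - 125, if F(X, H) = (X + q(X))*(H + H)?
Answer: -109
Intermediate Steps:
q(S) = 0
F(X, H) = 2*H*X (F(X, H) = (X + 0)*(H + H) = X*(2*H) = 2*H*X)
E(-10)*(4 + F(1, -4))² - 125 = 1*(4 + 2*(-4)*1)² - 125 = 1*(4 - 8)² - 125 = 1*(-4)² - 125 = 1*16 - 125 = 16 - 125 = -109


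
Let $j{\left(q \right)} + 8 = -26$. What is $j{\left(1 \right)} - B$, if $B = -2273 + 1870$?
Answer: $369$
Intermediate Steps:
$j{\left(q \right)} = -34$ ($j{\left(q \right)} = -8 - 26 = -34$)
$B = -403$
$j{\left(1 \right)} - B = -34 - -403 = -34 + 403 = 369$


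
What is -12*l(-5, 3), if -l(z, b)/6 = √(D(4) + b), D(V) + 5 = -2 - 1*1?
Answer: 72*I*√5 ≈ 161.0*I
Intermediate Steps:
D(V) = -8 (D(V) = -5 + (-2 - 1*1) = -5 + (-2 - 1) = -5 - 3 = -8)
l(z, b) = -6*√(-8 + b)
-12*l(-5, 3) = -(-72)*√(-8 + 3) = -(-72)*√(-5) = -(-72)*I*√5 = 72*I*√5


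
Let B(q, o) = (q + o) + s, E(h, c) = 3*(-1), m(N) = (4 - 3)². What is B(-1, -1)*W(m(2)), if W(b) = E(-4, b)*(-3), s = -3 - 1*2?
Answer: -63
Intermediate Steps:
m(N) = 1 (m(N) = 1² = 1)
s = -5 (s = -3 - 2 = -5)
E(h, c) = -3
W(b) = 9 (W(b) = -3*(-3) = 9)
B(q, o) = -5 + o + q (B(q, o) = (q + o) - 5 = (o + q) - 5 = -5 + o + q)
B(-1, -1)*W(m(2)) = (-5 - 1 - 1)*9 = -7*9 = -63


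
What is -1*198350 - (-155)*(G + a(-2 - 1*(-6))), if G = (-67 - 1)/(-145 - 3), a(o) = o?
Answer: -7313375/37 ≈ -1.9766e+5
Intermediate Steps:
G = 17/37 (G = -68/(-148) = -68*(-1/148) = 17/37 ≈ 0.45946)
-1*198350 - (-155)*(G + a(-2 - 1*(-6))) = -1*198350 - (-155)*(17/37 + (-2 - 1*(-6))) = -198350 - (-155)*(17/37 + (-2 + 6)) = -198350 - (-155)*(17/37 + 4) = -198350 - (-155)*165/37 = -198350 - 1*(-25575/37) = -198350 + 25575/37 = -7313375/37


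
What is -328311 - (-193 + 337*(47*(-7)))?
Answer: -217245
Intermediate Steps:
-328311 - (-193 + 337*(47*(-7))) = -328311 - (-193 + 337*(-329)) = -328311 - (-193 - 110873) = -328311 - 1*(-111066) = -328311 + 111066 = -217245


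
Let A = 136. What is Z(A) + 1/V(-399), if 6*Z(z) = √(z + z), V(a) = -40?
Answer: -1/40 + 2*√17/3 ≈ 2.7237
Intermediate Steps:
Z(z) = √2*√z/6 (Z(z) = √(z + z)/6 = √(2*z)/6 = (√2*√z)/6 = √2*√z/6)
Z(A) + 1/V(-399) = √2*√136/6 + 1/(-40) = √2*(2*√34)/6 - 1/40 = 2*√17/3 - 1/40 = -1/40 + 2*√17/3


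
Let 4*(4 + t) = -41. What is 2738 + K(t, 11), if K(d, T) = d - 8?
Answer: 10863/4 ≈ 2715.8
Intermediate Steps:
t = -57/4 (t = -4 + (1/4)*(-41) = -4 - 41/4 = -57/4 ≈ -14.250)
K(d, T) = -8 + d
2738 + K(t, 11) = 2738 + (-8 - 57/4) = 2738 - 89/4 = 10863/4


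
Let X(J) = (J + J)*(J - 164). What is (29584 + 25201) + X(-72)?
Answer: 88769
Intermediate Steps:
X(J) = 2*J*(-164 + J) (X(J) = (2*J)*(-164 + J) = 2*J*(-164 + J))
(29584 + 25201) + X(-72) = (29584 + 25201) + 2*(-72)*(-164 - 72) = 54785 + 2*(-72)*(-236) = 54785 + 33984 = 88769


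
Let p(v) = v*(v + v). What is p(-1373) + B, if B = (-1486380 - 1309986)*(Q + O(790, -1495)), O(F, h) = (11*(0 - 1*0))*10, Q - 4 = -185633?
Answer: 519090394472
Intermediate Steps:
Q = -185629 (Q = 4 - 185633 = -185629)
O(F, h) = 0 (O(F, h) = (11*(0 + 0))*10 = (11*0)*10 = 0*10 = 0)
p(v) = 2*v² (p(v) = v*(2*v) = 2*v²)
B = 519086624214 (B = (-1486380 - 1309986)*(-185629 + 0) = -2796366*(-185629) = 519086624214)
p(-1373) + B = 2*(-1373)² + 519086624214 = 2*1885129 + 519086624214 = 3770258 + 519086624214 = 519090394472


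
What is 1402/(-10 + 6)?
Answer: -701/2 ≈ -350.50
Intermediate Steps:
1402/(-10 + 6) = 1402/(-4) = -¼*1402 = -701/2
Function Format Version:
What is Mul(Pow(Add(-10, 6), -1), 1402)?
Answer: Rational(-701, 2) ≈ -350.50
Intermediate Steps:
Mul(Pow(Add(-10, 6), -1), 1402) = Mul(Pow(-4, -1), 1402) = Mul(Rational(-1, 4), 1402) = Rational(-701, 2)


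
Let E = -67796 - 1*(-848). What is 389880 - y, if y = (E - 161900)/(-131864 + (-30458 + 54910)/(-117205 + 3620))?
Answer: 1459879364638220/3744449223 ≈ 3.8988e+5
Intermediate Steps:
E = -66948 (E = -67796 + 848 = -66948)
y = 6498425020/3744449223 (y = (-66948 - 161900)/(-131864 + (-30458 + 54910)/(-117205 + 3620)) = -228848/(-131864 + 24452/(-113585)) = -228848/(-131864 + 24452*(-1/113585)) = -228848/(-131864 - 24452/113585) = -228848/(-14977796892/113585) = -228848*(-113585/14977796892) = 6498425020/3744449223 ≈ 1.7355)
389880 - y = 389880 - 1*6498425020/3744449223 = 389880 - 6498425020/3744449223 = 1459879364638220/3744449223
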